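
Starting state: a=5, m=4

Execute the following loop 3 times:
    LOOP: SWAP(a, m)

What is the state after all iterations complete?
a=4, m=5

Iteration trace:
Start: a=5, m=4
After iteration 1: a=4, m=5
After iteration 2: a=5, m=4
After iteration 3: a=4, m=5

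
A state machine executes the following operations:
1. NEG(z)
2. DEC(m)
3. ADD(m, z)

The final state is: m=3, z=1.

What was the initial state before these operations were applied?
m=3, z=-1

Working backwards:
Final state: m=3, z=1
Before step 3 (ADD(m, z)): m=2, z=1
Before step 2 (DEC(m)): m=3, z=1
Before step 1 (NEG(z)): m=3, z=-1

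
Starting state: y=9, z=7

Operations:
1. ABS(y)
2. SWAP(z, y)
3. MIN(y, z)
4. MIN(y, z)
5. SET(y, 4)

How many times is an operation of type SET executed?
1

Counting SET operations:
Step 5: SET(y, 4) ← SET
Total: 1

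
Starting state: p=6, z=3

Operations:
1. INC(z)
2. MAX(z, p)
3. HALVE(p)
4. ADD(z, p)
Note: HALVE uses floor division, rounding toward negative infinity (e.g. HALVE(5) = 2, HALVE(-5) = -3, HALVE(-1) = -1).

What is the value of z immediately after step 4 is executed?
z = 9

Tracing z through execution:
Initial: z = 3
After step 1 (INC(z)): z = 4
After step 2 (MAX(z, p)): z = 6
After step 3 (HALVE(p)): z = 6
After step 4 (ADD(z, p)): z = 9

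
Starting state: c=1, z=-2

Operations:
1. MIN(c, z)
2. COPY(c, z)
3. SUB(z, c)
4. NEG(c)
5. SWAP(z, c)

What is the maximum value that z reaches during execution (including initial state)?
2

Values of z at each step:
Initial: z = -2
After step 1: z = -2
After step 2: z = -2
After step 3: z = 0
After step 4: z = 0
After step 5: z = 2 ← maximum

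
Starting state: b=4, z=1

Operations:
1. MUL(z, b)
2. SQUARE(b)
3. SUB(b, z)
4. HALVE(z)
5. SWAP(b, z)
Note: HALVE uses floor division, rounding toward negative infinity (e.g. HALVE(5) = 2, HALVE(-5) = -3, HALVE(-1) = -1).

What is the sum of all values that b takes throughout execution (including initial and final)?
50

Values of b at each step:
Initial: b = 4
After step 1: b = 4
After step 2: b = 16
After step 3: b = 12
After step 4: b = 12
After step 5: b = 2
Sum = 4 + 4 + 16 + 12 + 12 + 2 = 50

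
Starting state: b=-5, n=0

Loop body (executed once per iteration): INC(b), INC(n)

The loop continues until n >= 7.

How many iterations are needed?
7

Tracing iterations:
Initial: b=-5, n=0
After iteration 1: b=-4, n=1
After iteration 2: b=-3, n=2
After iteration 3: b=-2, n=3
After iteration 4: b=-1, n=4
After iteration 5: b=0, n=5
After iteration 6: b=1, n=6
After iteration 7: b=2, n=7
n >= 7 now holds, so the loop exits after 7 iterations.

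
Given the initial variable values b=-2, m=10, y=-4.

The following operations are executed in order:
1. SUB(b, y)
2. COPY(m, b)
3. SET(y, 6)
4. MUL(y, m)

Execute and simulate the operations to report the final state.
{b: 2, m: 2, y: 12}

Step-by-step execution:
Initial: b=-2, m=10, y=-4
After step 1 (SUB(b, y)): b=2, m=10, y=-4
After step 2 (COPY(m, b)): b=2, m=2, y=-4
After step 3 (SET(y, 6)): b=2, m=2, y=6
After step 4 (MUL(y, m)): b=2, m=2, y=12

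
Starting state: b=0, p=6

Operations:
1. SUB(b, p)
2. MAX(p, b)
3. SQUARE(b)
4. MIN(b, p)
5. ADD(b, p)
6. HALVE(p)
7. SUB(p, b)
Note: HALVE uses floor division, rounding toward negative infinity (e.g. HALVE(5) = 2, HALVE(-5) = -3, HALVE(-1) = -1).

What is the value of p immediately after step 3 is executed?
p = 6

Tracing p through execution:
Initial: p = 6
After step 1 (SUB(b, p)): p = 6
After step 2 (MAX(p, b)): p = 6
After step 3 (SQUARE(b)): p = 6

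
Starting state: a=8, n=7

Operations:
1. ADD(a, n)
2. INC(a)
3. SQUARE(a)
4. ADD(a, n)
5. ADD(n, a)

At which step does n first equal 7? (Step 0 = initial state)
Step 0

Tracing n:
Initial: n = 7 ← first occurrence
After step 1: n = 7
After step 2: n = 7
After step 3: n = 7
After step 4: n = 7
After step 5: n = 270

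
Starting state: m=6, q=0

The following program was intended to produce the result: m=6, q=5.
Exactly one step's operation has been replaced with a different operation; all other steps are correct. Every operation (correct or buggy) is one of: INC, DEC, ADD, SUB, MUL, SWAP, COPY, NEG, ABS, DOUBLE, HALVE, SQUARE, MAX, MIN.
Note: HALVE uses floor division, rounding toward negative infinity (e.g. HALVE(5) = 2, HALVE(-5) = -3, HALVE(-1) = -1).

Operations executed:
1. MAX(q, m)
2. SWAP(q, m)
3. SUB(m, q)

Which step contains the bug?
Step 3

Trace with buggy code:
Initial: m=6, q=0
After step 1: m=6, q=6
After step 2: m=6, q=6
After step 3: m=0, q=6
Actual final m=0, q=6 ≠ expected m=6, q=5.
Step 3 is the only position where a single-operation replacement can produce the expected result.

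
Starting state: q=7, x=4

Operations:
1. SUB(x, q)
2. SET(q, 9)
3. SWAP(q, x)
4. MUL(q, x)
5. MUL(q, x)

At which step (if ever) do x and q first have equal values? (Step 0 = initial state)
Never

x and q never become equal during execution.

Comparing values at each step:
Initial: x=4, q=7
After step 1: x=-3, q=7
After step 2: x=-3, q=9
After step 3: x=9, q=-3
After step 4: x=9, q=-27
After step 5: x=9, q=-243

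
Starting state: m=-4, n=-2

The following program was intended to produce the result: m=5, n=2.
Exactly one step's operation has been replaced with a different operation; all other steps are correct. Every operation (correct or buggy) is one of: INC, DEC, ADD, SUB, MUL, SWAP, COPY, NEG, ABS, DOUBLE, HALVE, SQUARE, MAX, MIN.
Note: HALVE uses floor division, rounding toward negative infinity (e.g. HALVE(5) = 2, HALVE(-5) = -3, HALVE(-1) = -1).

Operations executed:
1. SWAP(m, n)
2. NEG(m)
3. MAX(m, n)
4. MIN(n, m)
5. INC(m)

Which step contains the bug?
Step 1

Trace with buggy code:
Initial: m=-4, n=-2
After step 1: m=-2, n=-4
After step 2: m=2, n=-4
After step 3: m=2, n=-4
After step 4: m=2, n=-4
After step 5: m=3, n=-4
Actual final m=3, n=-4 ≠ expected m=5, n=2.
Step 1 is the only position where a single-operation replacement can produce the expected result.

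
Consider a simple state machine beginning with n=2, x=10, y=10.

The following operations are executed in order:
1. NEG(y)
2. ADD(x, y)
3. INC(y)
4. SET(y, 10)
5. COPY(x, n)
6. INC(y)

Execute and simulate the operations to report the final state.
{n: 2, x: 2, y: 11}

Step-by-step execution:
Initial: n=2, x=10, y=10
After step 1 (NEG(y)): n=2, x=10, y=-10
After step 2 (ADD(x, y)): n=2, x=0, y=-10
After step 3 (INC(y)): n=2, x=0, y=-9
After step 4 (SET(y, 10)): n=2, x=0, y=10
After step 5 (COPY(x, n)): n=2, x=2, y=10
After step 6 (INC(y)): n=2, x=2, y=11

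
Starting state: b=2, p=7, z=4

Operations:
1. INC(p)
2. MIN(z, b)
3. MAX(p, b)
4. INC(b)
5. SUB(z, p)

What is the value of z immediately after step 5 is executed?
z = -6

Tracing z through execution:
Initial: z = 4
After step 1 (INC(p)): z = 4
After step 2 (MIN(z, b)): z = 2
After step 3 (MAX(p, b)): z = 2
After step 4 (INC(b)): z = 2
After step 5 (SUB(z, p)): z = -6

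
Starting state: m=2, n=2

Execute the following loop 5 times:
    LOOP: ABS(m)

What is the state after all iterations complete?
m=2, n=2

Iteration trace:
Start: m=2, n=2
After iteration 1: m=2, n=2
After iteration 2: m=2, n=2
After iteration 3: m=2, n=2
After iteration 4: m=2, n=2
After iteration 5: m=2, n=2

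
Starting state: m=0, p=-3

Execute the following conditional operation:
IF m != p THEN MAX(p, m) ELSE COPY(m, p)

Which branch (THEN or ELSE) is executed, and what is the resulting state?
Branch: THEN, Final state: m=0, p=0

Evaluating condition: m != p
m = 0, p = -3
Condition is True, so THEN branch executes
After MAX(p, m): m=0, p=0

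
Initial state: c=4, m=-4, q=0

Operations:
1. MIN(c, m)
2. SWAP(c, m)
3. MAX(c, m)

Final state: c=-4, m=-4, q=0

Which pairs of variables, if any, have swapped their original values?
None

Comparing initial and final values:
c: 4 → -4
m: -4 → -4
q: 0 → 0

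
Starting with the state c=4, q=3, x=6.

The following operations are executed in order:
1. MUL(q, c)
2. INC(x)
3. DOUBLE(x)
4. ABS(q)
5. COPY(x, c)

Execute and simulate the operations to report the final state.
{c: 4, q: 12, x: 4}

Step-by-step execution:
Initial: c=4, q=3, x=6
After step 1 (MUL(q, c)): c=4, q=12, x=6
After step 2 (INC(x)): c=4, q=12, x=7
After step 3 (DOUBLE(x)): c=4, q=12, x=14
After step 4 (ABS(q)): c=4, q=12, x=14
After step 5 (COPY(x, c)): c=4, q=12, x=4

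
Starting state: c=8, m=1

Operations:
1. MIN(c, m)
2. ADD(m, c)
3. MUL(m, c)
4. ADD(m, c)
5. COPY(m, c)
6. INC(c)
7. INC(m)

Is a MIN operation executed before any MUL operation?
Yes

First MIN: step 1
First MUL: step 3
Since 1 < 3, MIN comes first.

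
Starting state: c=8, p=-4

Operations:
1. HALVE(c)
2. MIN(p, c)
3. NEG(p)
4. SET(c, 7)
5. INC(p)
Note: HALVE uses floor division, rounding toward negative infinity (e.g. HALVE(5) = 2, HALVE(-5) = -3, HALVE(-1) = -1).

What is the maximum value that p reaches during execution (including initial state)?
5

Values of p at each step:
Initial: p = -4
After step 1: p = -4
After step 2: p = -4
After step 3: p = 4
After step 4: p = 4
After step 5: p = 5 ← maximum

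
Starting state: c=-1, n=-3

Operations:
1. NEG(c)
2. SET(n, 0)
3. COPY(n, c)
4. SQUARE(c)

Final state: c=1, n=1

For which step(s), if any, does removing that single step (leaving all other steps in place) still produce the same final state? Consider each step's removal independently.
Step(s) 2, 4

Testing removal of each single step:
Without step 1: final = c=1, n=-1 (different)
Without step 2: final = c=1, n=1 (same)
Without step 3: final = c=1, n=0 (different)
Without step 4: final = c=1, n=1 (same)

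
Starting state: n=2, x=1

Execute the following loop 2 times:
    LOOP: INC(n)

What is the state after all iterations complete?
n=4, x=1

Iteration trace:
Start: n=2, x=1
After iteration 1: n=3, x=1
After iteration 2: n=4, x=1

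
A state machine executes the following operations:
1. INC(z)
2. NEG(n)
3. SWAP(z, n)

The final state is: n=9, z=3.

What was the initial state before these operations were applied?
n=-3, z=8

Working backwards:
Final state: n=9, z=3
Before step 3 (SWAP(z, n)): n=3, z=9
Before step 2 (NEG(n)): n=-3, z=9
Before step 1 (INC(z)): n=-3, z=8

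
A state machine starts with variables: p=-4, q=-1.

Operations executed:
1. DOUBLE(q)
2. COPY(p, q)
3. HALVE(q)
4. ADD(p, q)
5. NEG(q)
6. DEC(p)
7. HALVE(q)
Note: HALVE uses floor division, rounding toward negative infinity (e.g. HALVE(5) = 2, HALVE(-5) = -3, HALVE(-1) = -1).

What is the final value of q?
q = 0

Tracing execution:
Step 1: DOUBLE(q) → q = -2
Step 2: COPY(p, q) → q = -2
Step 3: HALVE(q) → q = -1
Step 4: ADD(p, q) → q = -1
Step 5: NEG(q) → q = 1
Step 6: DEC(p) → q = 1
Step 7: HALVE(q) → q = 0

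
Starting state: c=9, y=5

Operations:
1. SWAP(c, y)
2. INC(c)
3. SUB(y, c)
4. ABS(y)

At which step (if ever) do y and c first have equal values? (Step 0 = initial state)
Never

y and c never become equal during execution.

Comparing values at each step:
Initial: y=5, c=9
After step 1: y=9, c=5
After step 2: y=9, c=6
After step 3: y=3, c=6
After step 4: y=3, c=6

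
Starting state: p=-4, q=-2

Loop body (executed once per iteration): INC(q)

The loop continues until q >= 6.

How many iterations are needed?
8

Tracing iterations:
Initial: p=-4, q=-2
After iteration 1: p=-4, q=-1
After iteration 2: p=-4, q=0
After iteration 3: p=-4, q=1
After iteration 4: p=-4, q=2
After iteration 5: p=-4, q=3
After iteration 6: p=-4, q=4
After iteration 7: p=-4, q=5
After iteration 8: p=-4, q=6
q >= 6 now holds, so the loop exits after 8 iterations.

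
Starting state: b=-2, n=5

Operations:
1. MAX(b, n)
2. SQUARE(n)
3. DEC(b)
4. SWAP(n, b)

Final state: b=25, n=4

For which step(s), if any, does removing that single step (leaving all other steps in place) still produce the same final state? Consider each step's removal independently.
None - removing any single step changes the final result

Testing removal of each single step:
Without step 1: final = b=25, n=-3 (different)
Without step 2: final = b=5, n=4 (different)
Without step 3: final = b=25, n=5 (different)
Without step 4: final = b=4, n=25 (different)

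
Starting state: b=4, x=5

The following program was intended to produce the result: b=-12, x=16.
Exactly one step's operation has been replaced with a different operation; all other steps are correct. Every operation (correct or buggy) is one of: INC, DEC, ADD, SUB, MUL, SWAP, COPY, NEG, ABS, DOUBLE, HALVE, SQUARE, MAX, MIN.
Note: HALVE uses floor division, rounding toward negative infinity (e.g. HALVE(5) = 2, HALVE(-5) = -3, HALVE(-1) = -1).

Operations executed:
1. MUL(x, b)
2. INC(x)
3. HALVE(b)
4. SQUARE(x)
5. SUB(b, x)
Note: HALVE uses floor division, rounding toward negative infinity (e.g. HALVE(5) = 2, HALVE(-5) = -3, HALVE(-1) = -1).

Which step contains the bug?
Step 3

Trace with buggy code:
Initial: b=4, x=5
After step 1: b=4, x=20
After step 2: b=4, x=21
After step 3: b=2, x=21
After step 4: b=2, x=441
After step 5: b=-439, x=441
Actual final b=-439, x=441 ≠ expected b=-12, x=16.
Step 3 is the only position where a single-operation replacement can produce the expected result.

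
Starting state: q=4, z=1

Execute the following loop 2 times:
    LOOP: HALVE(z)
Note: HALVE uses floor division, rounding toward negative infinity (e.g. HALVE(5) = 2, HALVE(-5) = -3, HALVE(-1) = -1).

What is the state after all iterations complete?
q=4, z=0

Iteration trace:
Start: q=4, z=1
After iteration 1: q=4, z=0
After iteration 2: q=4, z=0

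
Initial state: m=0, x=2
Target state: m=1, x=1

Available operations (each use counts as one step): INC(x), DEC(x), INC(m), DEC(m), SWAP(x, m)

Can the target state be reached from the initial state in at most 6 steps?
Yes

Path (2 steps): DEC(x) → INC(m)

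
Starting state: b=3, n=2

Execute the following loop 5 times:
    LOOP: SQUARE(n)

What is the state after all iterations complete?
b=3, n=4294967296

Iteration trace:
Start: b=3, n=2
After iteration 1: b=3, n=4
After iteration 2: b=3, n=16
After iteration 3: b=3, n=256
After iteration 4: b=3, n=65536
After iteration 5: b=3, n=4294967296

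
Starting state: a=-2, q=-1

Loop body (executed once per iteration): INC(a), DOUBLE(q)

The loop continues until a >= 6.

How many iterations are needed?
8

Tracing iterations:
Initial: a=-2, q=-1
After iteration 1: a=-1, q=-2
After iteration 2: a=0, q=-4
After iteration 3: a=1, q=-8
After iteration 4: a=2, q=-16
After iteration 5: a=3, q=-32
After iteration 6: a=4, q=-64
After iteration 7: a=5, q=-128
After iteration 8: a=6, q=-256
a >= 6 now holds, so the loop exits after 8 iterations.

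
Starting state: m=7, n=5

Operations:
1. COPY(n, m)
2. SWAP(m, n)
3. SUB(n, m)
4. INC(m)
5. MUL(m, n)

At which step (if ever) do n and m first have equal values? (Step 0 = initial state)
Step 1

n and m first become equal after step 1.

Comparing values at each step:
Initial: n=5, m=7
After step 1: n=7, m=7 ← equal!
After step 2: n=7, m=7 ← equal!
After step 3: n=0, m=7
After step 4: n=0, m=8
After step 5: n=0, m=0 ← equal!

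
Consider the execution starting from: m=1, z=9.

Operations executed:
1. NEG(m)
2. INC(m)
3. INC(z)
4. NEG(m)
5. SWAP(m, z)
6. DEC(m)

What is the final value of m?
m = 9

Tracing execution:
Step 1: NEG(m) → m = -1
Step 2: INC(m) → m = 0
Step 3: INC(z) → m = 0
Step 4: NEG(m) → m = 0
Step 5: SWAP(m, z) → m = 10
Step 6: DEC(m) → m = 9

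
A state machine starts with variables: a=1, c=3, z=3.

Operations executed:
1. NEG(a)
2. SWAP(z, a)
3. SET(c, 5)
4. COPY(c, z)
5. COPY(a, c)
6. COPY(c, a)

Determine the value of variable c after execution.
c = -1

Tracing execution:
Step 1: NEG(a) → c = 3
Step 2: SWAP(z, a) → c = 3
Step 3: SET(c, 5) → c = 5
Step 4: COPY(c, z) → c = -1
Step 5: COPY(a, c) → c = -1
Step 6: COPY(c, a) → c = -1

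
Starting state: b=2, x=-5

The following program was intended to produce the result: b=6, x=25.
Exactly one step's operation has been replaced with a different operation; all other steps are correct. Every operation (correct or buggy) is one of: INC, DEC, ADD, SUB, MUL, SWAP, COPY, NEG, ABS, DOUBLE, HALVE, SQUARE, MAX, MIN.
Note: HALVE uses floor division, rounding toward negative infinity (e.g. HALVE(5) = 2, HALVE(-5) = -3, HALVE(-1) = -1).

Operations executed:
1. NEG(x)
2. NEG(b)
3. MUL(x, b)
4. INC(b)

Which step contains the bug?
Step 2

Trace with buggy code:
Initial: b=2, x=-5
After step 1: b=2, x=5
After step 2: b=-2, x=5
After step 3: b=-2, x=-10
After step 4: b=-1, x=-10
Actual final b=-1, x=-10 ≠ expected b=6, x=25.
Step 2 is the only position where a single-operation replacement can produce the expected result.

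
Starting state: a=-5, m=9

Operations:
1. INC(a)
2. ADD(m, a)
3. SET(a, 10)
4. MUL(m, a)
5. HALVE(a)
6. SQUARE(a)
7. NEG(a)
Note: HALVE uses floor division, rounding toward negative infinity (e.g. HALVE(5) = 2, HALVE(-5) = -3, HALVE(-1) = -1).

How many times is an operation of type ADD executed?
1

Counting ADD operations:
Step 2: ADD(m, a) ← ADD
Total: 1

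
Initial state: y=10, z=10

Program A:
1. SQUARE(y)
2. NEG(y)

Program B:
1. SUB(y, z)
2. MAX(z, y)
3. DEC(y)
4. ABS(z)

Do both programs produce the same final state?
No

Program A final state: y=-100, z=10
Program B final state: y=-1, z=10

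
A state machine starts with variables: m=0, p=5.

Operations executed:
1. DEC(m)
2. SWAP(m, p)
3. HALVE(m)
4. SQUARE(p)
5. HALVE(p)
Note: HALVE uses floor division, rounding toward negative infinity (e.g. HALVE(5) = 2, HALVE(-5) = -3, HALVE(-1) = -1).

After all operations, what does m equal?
m = 2

Tracing execution:
Step 1: DEC(m) → m = -1
Step 2: SWAP(m, p) → m = 5
Step 3: HALVE(m) → m = 2
Step 4: SQUARE(p) → m = 2
Step 5: HALVE(p) → m = 2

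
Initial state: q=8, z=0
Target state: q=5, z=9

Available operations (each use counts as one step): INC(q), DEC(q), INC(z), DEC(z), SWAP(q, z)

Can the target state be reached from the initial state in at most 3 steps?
No

The target state cannot be reached within 3 steps.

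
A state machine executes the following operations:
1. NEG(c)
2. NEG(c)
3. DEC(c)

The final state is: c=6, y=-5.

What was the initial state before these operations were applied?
c=7, y=-5

Working backwards:
Final state: c=6, y=-5
Before step 3 (DEC(c)): c=7, y=-5
Before step 2 (NEG(c)): c=-7, y=-5
Before step 1 (NEG(c)): c=7, y=-5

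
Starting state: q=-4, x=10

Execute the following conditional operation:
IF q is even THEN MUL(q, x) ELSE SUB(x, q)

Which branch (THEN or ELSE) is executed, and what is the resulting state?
Branch: THEN, Final state: q=-40, x=10

Evaluating condition: q is even
Condition is True, so THEN branch executes
After MUL(q, x): q=-40, x=10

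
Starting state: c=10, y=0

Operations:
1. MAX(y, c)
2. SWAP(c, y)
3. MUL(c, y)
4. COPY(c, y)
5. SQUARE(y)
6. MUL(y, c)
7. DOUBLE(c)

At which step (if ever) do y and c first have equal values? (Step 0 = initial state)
Step 1

y and c first become equal after step 1.

Comparing values at each step:
Initial: y=0, c=10
After step 1: y=10, c=10 ← equal!
After step 2: y=10, c=10 ← equal!
After step 3: y=10, c=100
After step 4: y=10, c=10 ← equal!
After step 5: y=100, c=10
After step 6: y=1000, c=10
After step 7: y=1000, c=20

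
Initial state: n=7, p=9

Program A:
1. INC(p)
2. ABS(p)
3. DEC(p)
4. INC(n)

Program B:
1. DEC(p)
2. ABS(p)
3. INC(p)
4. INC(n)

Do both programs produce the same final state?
Yes

Program A final state: n=8, p=9
Program B final state: n=8, p=9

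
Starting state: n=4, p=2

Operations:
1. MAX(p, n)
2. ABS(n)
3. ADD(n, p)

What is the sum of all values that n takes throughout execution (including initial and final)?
20

Values of n at each step:
Initial: n = 4
After step 1: n = 4
After step 2: n = 4
After step 3: n = 8
Sum = 4 + 4 + 4 + 8 = 20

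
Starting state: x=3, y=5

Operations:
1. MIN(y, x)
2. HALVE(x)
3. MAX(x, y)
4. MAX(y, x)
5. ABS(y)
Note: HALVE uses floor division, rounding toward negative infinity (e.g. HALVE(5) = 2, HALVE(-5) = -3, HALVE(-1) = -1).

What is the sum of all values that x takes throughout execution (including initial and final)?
16

Values of x at each step:
Initial: x = 3
After step 1: x = 3
After step 2: x = 1
After step 3: x = 3
After step 4: x = 3
After step 5: x = 3
Sum = 3 + 3 + 1 + 3 + 3 + 3 = 16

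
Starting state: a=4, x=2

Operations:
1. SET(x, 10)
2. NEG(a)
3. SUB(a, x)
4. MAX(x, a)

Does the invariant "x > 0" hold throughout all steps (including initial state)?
Yes

The invariant holds at every step.

State at each step:
Initial: a=4, x=2
After step 1: a=4, x=10
After step 2: a=-4, x=10
After step 3: a=-14, x=10
After step 4: a=-14, x=10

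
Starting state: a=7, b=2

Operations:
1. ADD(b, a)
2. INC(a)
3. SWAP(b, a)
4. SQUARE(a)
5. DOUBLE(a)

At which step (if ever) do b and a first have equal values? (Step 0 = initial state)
Never

b and a never become equal during execution.

Comparing values at each step:
Initial: b=2, a=7
After step 1: b=9, a=7
After step 2: b=9, a=8
After step 3: b=8, a=9
After step 4: b=8, a=81
After step 5: b=8, a=162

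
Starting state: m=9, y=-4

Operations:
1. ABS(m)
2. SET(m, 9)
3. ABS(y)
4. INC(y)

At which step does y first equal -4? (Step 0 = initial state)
Step 0

Tracing y:
Initial: y = -4 ← first occurrence
After step 1: y = -4
After step 2: y = -4
After step 3: y = 4
After step 4: y = 5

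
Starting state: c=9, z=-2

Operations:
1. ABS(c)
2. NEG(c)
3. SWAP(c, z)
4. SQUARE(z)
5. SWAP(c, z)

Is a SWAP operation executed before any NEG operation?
No

First SWAP: step 3
First NEG: step 2
Since 3 > 2, NEG comes first.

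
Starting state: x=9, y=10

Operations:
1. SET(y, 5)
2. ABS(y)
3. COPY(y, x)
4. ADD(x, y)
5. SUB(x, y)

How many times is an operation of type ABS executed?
1

Counting ABS operations:
Step 2: ABS(y) ← ABS
Total: 1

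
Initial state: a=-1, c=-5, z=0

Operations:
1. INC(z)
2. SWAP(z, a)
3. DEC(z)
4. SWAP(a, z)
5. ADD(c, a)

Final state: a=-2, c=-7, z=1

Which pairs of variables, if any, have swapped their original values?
None

Comparing initial and final values:
z: 0 → 1
a: -1 → -2
c: -5 → -7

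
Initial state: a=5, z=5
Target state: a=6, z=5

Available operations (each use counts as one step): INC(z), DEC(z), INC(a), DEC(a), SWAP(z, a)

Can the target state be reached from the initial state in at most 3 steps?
Yes

Path (1 step): INC(a)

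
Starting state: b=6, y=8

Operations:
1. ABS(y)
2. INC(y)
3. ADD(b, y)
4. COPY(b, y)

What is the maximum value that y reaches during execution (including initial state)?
9

Values of y at each step:
Initial: y = 8
After step 1: y = 8
After step 2: y = 9 ← maximum
After step 3: y = 9
After step 4: y = 9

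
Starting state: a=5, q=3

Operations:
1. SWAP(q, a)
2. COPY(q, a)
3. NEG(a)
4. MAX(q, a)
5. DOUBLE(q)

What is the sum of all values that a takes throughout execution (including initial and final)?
2

Values of a at each step:
Initial: a = 5
After step 1: a = 3
After step 2: a = 3
After step 3: a = -3
After step 4: a = -3
After step 5: a = -3
Sum = 5 + 3 + 3 + -3 + -3 + -3 = 2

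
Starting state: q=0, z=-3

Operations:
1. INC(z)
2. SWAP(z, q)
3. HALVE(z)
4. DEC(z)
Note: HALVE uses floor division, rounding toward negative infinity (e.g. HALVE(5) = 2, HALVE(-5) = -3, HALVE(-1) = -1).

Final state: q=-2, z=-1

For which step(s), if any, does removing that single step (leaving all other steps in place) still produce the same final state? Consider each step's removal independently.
Step(s) 3

Testing removal of each single step:
Without step 1: final = q=-3, z=-1 (different)
Without step 2: final = q=0, z=-2 (different)
Without step 3: final = q=-2, z=-1 (same)
Without step 4: final = q=-2, z=0 (different)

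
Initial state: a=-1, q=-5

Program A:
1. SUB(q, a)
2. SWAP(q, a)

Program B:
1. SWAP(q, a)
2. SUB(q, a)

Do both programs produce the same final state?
No

Program A final state: a=-4, q=-1
Program B final state: a=-5, q=4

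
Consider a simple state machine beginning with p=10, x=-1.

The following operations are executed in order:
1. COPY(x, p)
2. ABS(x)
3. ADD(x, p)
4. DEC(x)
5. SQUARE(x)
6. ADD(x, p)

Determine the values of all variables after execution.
{p: 10, x: 371}

Step-by-step execution:
Initial: p=10, x=-1
After step 1 (COPY(x, p)): p=10, x=10
After step 2 (ABS(x)): p=10, x=10
After step 3 (ADD(x, p)): p=10, x=20
After step 4 (DEC(x)): p=10, x=19
After step 5 (SQUARE(x)): p=10, x=361
After step 6 (ADD(x, p)): p=10, x=371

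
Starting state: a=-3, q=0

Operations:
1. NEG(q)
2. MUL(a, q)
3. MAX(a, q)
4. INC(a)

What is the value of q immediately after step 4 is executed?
q = 0

Tracing q through execution:
Initial: q = 0
After step 1 (NEG(q)): q = 0
After step 2 (MUL(a, q)): q = 0
After step 3 (MAX(a, q)): q = 0
After step 4 (INC(a)): q = 0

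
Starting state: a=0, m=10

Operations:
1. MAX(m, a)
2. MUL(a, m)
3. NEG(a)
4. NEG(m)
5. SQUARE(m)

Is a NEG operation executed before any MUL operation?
No

First NEG: step 3
First MUL: step 2
Since 3 > 2, MUL comes first.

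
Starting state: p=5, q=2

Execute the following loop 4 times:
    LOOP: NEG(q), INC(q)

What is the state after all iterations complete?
p=5, q=2

Iteration trace:
Start: p=5, q=2
After iteration 1: p=5, q=-1
After iteration 2: p=5, q=2
After iteration 3: p=5, q=-1
After iteration 4: p=5, q=2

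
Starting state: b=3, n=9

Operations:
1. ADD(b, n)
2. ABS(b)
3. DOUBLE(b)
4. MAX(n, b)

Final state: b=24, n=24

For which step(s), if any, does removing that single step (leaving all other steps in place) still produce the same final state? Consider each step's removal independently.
Step(s) 2

Testing removal of each single step:
Without step 1: final = b=6, n=9 (different)
Without step 2: final = b=24, n=24 (same)
Without step 3: final = b=12, n=12 (different)
Without step 4: final = b=24, n=9 (different)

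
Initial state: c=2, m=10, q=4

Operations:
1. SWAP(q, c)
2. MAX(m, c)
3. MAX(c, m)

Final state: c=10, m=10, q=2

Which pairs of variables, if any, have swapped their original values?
None

Comparing initial and final values:
q: 4 → 2
c: 2 → 10
m: 10 → 10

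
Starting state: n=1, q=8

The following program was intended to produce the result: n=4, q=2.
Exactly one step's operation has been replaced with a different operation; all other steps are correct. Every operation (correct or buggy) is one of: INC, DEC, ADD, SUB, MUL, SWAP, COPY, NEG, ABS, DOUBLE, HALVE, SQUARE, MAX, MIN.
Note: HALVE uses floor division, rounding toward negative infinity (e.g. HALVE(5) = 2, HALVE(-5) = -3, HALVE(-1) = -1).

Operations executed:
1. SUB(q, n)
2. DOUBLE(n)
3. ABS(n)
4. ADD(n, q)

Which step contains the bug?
Step 3

Trace with buggy code:
Initial: n=1, q=8
After step 1: n=1, q=7
After step 2: n=2, q=7
After step 3: n=2, q=7
After step 4: n=9, q=7
Actual final n=9, q=7 ≠ expected n=4, q=2.
Step 3 is the only position where a single-operation replacement can produce the expected result.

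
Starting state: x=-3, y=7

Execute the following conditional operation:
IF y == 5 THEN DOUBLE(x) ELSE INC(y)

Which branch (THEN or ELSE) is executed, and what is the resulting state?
Branch: ELSE, Final state: x=-3, y=8

Evaluating condition: y == 5
y = 7
Condition is False, so ELSE branch executes
After INC(y): x=-3, y=8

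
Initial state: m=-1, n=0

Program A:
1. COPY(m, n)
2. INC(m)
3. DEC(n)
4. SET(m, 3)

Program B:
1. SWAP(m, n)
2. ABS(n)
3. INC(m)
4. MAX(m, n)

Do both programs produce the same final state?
No

Program A final state: m=3, n=-1
Program B final state: m=1, n=1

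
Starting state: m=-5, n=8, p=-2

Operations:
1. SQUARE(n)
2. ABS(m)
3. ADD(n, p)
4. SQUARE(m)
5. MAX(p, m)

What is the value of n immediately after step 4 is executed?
n = 62

Tracing n through execution:
Initial: n = 8
After step 1 (SQUARE(n)): n = 64
After step 2 (ABS(m)): n = 64
After step 3 (ADD(n, p)): n = 62
After step 4 (SQUARE(m)): n = 62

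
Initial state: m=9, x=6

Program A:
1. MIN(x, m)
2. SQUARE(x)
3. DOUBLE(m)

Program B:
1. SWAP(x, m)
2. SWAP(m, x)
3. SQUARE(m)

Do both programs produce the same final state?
No

Program A final state: m=18, x=36
Program B final state: m=81, x=6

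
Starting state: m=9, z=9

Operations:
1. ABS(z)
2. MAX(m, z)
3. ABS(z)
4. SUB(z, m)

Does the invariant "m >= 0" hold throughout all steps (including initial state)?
Yes

The invariant holds at every step.

State at each step:
Initial: m=9, z=9
After step 1: m=9, z=9
After step 2: m=9, z=9
After step 3: m=9, z=9
After step 4: m=9, z=0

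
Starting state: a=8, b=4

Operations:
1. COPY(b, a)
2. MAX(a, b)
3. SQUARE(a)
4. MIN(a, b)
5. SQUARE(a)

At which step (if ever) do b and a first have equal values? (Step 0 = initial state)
Step 1

b and a first become equal after step 1.

Comparing values at each step:
Initial: b=4, a=8
After step 1: b=8, a=8 ← equal!
After step 2: b=8, a=8 ← equal!
After step 3: b=8, a=64
After step 4: b=8, a=8 ← equal!
After step 5: b=8, a=64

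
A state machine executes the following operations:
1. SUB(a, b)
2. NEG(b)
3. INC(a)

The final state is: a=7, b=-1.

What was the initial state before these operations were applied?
a=7, b=1

Working backwards:
Final state: a=7, b=-1
Before step 3 (INC(a)): a=6, b=-1
Before step 2 (NEG(b)): a=6, b=1
Before step 1 (SUB(a, b)): a=7, b=1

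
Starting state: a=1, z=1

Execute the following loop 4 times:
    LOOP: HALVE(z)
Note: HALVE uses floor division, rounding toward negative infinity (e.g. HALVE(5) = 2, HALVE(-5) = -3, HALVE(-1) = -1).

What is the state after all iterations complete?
a=1, z=0

Iteration trace:
Start: a=1, z=1
After iteration 1: a=1, z=0
After iteration 2: a=1, z=0
After iteration 3: a=1, z=0
After iteration 4: a=1, z=0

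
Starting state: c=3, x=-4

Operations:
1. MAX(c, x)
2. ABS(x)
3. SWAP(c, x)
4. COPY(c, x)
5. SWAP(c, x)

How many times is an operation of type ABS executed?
1

Counting ABS operations:
Step 2: ABS(x) ← ABS
Total: 1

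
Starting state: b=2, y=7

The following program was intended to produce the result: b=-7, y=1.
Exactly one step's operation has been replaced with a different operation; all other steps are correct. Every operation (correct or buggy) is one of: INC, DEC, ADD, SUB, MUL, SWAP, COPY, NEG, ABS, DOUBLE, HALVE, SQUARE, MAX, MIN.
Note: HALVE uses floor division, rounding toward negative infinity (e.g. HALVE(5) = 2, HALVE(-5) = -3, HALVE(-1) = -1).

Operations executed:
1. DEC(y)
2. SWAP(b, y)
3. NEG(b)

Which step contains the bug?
Step 1

Trace with buggy code:
Initial: b=2, y=7
After step 1: b=2, y=6
After step 2: b=6, y=2
After step 3: b=-6, y=2
Actual final b=-6, y=2 ≠ expected b=-7, y=1.
Step 1 is the only position where a single-operation replacement can produce the expected result.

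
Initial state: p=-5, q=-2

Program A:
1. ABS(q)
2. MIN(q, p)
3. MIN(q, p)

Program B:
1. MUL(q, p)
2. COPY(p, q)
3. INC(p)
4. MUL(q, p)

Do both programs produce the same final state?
No

Program A final state: p=-5, q=-5
Program B final state: p=11, q=110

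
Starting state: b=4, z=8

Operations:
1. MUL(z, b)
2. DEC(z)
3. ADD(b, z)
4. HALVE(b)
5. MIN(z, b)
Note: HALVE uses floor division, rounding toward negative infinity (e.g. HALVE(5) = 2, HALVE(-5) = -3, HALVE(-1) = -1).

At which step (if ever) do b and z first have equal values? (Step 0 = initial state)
Step 5

b and z first become equal after step 5.

Comparing values at each step:
Initial: b=4, z=8
After step 1: b=4, z=32
After step 2: b=4, z=31
After step 3: b=35, z=31
After step 4: b=17, z=31
After step 5: b=17, z=17 ← equal!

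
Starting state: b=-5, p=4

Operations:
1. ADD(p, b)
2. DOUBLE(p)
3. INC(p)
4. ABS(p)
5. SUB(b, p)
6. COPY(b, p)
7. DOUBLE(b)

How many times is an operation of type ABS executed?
1

Counting ABS operations:
Step 4: ABS(p) ← ABS
Total: 1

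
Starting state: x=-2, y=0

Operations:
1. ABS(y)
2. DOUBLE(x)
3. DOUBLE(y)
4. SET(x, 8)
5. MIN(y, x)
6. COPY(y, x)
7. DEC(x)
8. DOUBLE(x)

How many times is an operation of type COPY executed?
1

Counting COPY operations:
Step 6: COPY(y, x) ← COPY
Total: 1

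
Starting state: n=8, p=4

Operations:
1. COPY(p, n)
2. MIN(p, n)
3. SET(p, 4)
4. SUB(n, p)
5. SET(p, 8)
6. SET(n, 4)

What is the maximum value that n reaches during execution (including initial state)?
8

Values of n at each step:
Initial: n = 8 ← maximum
After step 1: n = 8
After step 2: n = 8
After step 3: n = 8
After step 4: n = 4
After step 5: n = 4
After step 6: n = 4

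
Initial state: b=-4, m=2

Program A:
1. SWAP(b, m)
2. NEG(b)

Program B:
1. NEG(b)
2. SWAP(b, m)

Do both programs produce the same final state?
No

Program A final state: b=-2, m=-4
Program B final state: b=2, m=4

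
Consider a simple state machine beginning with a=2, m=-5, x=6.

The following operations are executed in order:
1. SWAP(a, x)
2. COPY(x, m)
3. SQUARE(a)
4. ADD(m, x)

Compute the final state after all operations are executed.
{a: 36, m: -10, x: -5}

Step-by-step execution:
Initial: a=2, m=-5, x=6
After step 1 (SWAP(a, x)): a=6, m=-5, x=2
After step 2 (COPY(x, m)): a=6, m=-5, x=-5
After step 3 (SQUARE(a)): a=36, m=-5, x=-5
After step 4 (ADD(m, x)): a=36, m=-10, x=-5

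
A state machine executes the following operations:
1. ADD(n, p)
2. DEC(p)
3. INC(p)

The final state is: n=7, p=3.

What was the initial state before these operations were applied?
n=4, p=3

Working backwards:
Final state: n=7, p=3
Before step 3 (INC(p)): n=7, p=2
Before step 2 (DEC(p)): n=7, p=3
Before step 1 (ADD(n, p)): n=4, p=3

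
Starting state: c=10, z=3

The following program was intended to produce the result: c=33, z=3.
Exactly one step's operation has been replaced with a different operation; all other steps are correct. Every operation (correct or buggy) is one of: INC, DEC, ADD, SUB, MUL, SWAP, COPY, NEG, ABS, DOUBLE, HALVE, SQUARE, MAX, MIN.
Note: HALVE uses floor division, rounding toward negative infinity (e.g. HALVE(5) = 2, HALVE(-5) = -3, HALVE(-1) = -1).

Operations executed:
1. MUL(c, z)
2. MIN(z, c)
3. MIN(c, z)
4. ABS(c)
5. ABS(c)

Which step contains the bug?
Step 3

Trace with buggy code:
Initial: c=10, z=3
After step 1: c=30, z=3
After step 2: c=30, z=3
After step 3: c=3, z=3
After step 4: c=3, z=3
After step 5: c=3, z=3
Actual final c=3, z=3 ≠ expected c=33, z=3.
Step 3 is the only position where a single-operation replacement can produce the expected result.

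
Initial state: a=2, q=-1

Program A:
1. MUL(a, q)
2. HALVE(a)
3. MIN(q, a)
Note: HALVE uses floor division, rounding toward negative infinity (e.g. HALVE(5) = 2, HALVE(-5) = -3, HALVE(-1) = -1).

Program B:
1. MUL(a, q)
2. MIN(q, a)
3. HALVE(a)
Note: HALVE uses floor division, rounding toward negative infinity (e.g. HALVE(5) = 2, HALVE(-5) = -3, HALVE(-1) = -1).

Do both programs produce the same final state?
No

Program A final state: a=-1, q=-1
Program B final state: a=-1, q=-2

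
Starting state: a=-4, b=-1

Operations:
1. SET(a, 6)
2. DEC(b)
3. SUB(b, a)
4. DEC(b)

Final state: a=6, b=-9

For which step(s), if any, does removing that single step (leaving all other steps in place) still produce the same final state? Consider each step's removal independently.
None - removing any single step changes the final result

Testing removal of each single step:
Without step 1: final = a=-4, b=1 (different)
Without step 2: final = a=6, b=-8 (different)
Without step 3: final = a=6, b=-3 (different)
Without step 4: final = a=6, b=-8 (different)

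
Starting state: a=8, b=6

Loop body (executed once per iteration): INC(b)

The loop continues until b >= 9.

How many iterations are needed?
3

Tracing iterations:
Initial: a=8, b=6
After iteration 1: a=8, b=7
After iteration 2: a=8, b=8
After iteration 3: a=8, b=9
b >= 9 now holds, so the loop exits after 3 iterations.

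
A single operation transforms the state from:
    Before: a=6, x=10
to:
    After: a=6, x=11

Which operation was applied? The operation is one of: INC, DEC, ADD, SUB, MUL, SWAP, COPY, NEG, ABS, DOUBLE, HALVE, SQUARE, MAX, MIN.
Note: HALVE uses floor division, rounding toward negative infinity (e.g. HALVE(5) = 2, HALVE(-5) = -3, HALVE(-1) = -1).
INC(x)

Analyzing the change:
Before: a=6, x=10
After: a=6, x=11
Variable x changed from 10 to 11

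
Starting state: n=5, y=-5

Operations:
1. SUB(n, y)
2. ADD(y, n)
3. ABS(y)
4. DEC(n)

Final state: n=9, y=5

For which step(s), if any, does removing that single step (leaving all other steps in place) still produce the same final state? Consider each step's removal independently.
Step(s) 2, 3

Testing removal of each single step:
Without step 1: final = n=4, y=0 (different)
Without step 2: final = n=9, y=5 (same)
Without step 3: final = n=9, y=5 (same)
Without step 4: final = n=10, y=5 (different)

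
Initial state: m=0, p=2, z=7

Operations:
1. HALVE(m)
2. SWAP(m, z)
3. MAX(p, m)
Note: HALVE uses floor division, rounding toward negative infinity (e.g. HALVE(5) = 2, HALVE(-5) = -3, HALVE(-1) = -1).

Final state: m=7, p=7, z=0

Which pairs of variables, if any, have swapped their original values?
(m, z)

Comparing initial and final values:
m: 0 → 7
p: 2 → 7
z: 7 → 0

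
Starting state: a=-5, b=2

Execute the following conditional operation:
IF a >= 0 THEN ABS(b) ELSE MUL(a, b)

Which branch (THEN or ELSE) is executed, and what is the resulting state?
Branch: ELSE, Final state: a=-10, b=2

Evaluating condition: a >= 0
a = -5
Condition is False, so ELSE branch executes
After MUL(a, b): a=-10, b=2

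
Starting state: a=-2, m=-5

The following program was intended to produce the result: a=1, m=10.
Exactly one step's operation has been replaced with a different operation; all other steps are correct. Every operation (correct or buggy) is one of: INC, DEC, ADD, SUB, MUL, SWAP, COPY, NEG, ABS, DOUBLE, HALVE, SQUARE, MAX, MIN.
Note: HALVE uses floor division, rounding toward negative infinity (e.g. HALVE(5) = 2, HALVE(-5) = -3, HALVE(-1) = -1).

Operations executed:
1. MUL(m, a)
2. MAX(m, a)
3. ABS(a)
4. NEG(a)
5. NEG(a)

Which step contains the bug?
Step 2

Trace with buggy code:
Initial: a=-2, m=-5
After step 1: a=-2, m=10
After step 2: a=-2, m=10
After step 3: a=2, m=10
After step 4: a=-2, m=10
After step 5: a=2, m=10
Actual final a=2, m=10 ≠ expected a=1, m=10.
Step 2 is the only position where a single-operation replacement can produce the expected result.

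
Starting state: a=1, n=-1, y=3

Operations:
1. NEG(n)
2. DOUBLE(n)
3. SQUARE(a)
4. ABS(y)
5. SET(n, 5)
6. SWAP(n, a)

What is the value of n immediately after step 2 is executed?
n = 2

Tracing n through execution:
Initial: n = -1
After step 1 (NEG(n)): n = 1
After step 2 (DOUBLE(n)): n = 2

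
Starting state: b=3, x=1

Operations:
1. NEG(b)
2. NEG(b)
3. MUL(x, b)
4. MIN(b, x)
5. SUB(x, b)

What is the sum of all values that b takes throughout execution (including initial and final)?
12

Values of b at each step:
Initial: b = 3
After step 1: b = -3
After step 2: b = 3
After step 3: b = 3
After step 4: b = 3
After step 5: b = 3
Sum = 3 + -3 + 3 + 3 + 3 + 3 = 12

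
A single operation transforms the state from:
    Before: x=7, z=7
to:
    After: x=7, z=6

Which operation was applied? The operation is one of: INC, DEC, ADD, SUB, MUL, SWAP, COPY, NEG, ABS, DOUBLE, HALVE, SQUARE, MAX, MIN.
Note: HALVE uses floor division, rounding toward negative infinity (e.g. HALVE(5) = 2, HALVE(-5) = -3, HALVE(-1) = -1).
DEC(z)

Analyzing the change:
Before: x=7, z=7
After: x=7, z=6
Variable z changed from 7 to 6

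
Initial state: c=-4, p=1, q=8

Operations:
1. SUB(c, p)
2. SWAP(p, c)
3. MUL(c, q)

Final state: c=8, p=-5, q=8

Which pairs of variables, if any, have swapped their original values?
None

Comparing initial and final values:
p: 1 → -5
c: -4 → 8
q: 8 → 8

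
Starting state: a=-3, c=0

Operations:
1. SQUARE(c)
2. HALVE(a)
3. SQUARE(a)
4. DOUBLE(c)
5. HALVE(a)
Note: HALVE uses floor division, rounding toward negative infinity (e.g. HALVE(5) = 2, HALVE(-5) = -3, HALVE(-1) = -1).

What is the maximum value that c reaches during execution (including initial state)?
0

Values of c at each step:
Initial: c = 0 ← maximum
After step 1: c = 0
After step 2: c = 0
After step 3: c = 0
After step 4: c = 0
After step 5: c = 0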